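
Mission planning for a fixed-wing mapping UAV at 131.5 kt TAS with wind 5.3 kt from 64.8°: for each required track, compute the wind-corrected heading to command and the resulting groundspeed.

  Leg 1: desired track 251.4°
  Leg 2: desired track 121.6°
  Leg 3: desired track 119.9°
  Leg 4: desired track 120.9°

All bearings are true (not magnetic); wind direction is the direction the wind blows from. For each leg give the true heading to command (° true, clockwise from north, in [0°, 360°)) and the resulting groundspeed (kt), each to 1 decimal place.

Leg 1: heading=251.7°, groundspeed=136.8 kt
Leg 2: heading=119.7°, groundspeed=128.5 kt
Leg 3: heading=118.0°, groundspeed=128.4 kt
Leg 4: heading=119.0°, groundspeed=128.5 kt

Leg 1: desired track 251.4°; wind correction +0.3° → command heading 251.7°, groundspeed 136.8 kt
Leg 2: desired track 121.6°; wind correction -1.9° → command heading 119.7°, groundspeed 128.5 kt
Leg 3: desired track 119.9°; wind correction -1.9° → command heading 118.0°, groundspeed 128.4 kt
Leg 4: desired track 120.9°; wind correction -1.9° → command heading 119.0°, groundspeed 128.5 kt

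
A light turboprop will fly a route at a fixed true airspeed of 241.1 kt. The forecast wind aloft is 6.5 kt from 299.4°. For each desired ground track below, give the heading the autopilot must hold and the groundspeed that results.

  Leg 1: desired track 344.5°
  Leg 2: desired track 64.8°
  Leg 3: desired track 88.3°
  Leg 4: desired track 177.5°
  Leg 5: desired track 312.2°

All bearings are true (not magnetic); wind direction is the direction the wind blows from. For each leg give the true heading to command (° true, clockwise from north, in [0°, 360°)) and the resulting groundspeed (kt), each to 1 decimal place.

Leg 1: desired track 344.5°; wind correction -1.1° → command heading 343.4°, groundspeed 236.5 kt
Leg 2: desired track 64.8°; wind correction -1.3° → command heading 63.5°, groundspeed 244.8 kt
Leg 3: desired track 88.3°; wind correction -0.8° → command heading 87.5°, groundspeed 246.6 kt
Leg 4: desired track 177.5°; wind correction +1.3° → command heading 178.8°, groundspeed 244.5 kt
Leg 5: desired track 312.2°; wind correction -0.3° → command heading 311.9°, groundspeed 234.8 kt

Leg 1: heading=343.4°, groundspeed=236.5 kt
Leg 2: heading=63.5°, groundspeed=244.8 kt
Leg 3: heading=87.5°, groundspeed=246.6 kt
Leg 4: heading=178.8°, groundspeed=244.5 kt
Leg 5: heading=311.9°, groundspeed=234.8 kt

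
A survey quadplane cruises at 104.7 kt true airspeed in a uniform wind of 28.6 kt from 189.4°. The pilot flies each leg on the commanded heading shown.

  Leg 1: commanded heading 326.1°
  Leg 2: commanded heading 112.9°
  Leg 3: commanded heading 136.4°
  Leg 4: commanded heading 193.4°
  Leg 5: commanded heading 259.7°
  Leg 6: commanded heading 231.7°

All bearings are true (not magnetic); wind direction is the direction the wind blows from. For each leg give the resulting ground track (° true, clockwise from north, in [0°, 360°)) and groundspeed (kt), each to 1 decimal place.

Leg 1: heading 326.1°; drift +8.9° → track 335.0°, groundspeed 127.0 kt
Leg 2: heading 112.9°; drift -15.8° → track 97.1°, groundspeed 101.9 kt
Leg 3: heading 136.4°; drift -14.6° → track 121.8°, groundspeed 90.4 kt
Leg 4: heading 193.4°; drift +1.5° → track 194.9°, groundspeed 76.2 kt
Leg 5: heading 259.7°; drift +15.8° → track 275.5°, groundspeed 98.8 kt
Leg 6: heading 231.7°; drift +13.0° → track 244.7°, groundspeed 85.7 kt

Leg 1: track=335.0°, groundspeed=127.0 kt
Leg 2: track=97.1°, groundspeed=101.9 kt
Leg 3: track=121.8°, groundspeed=90.4 kt
Leg 4: track=194.9°, groundspeed=76.2 kt
Leg 5: track=275.5°, groundspeed=98.8 kt
Leg 6: track=244.7°, groundspeed=85.7 kt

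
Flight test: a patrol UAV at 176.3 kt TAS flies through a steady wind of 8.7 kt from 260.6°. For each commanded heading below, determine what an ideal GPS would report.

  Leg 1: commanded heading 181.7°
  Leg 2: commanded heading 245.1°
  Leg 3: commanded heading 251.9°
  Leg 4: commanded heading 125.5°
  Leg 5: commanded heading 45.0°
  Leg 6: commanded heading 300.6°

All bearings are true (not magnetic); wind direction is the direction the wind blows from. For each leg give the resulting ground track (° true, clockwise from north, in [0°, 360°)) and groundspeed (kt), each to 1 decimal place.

Leg 1: track=178.9°, groundspeed=174.8 kt
Leg 2: track=244.3°, groundspeed=167.9 kt
Leg 3: track=251.5°, groundspeed=167.7 kt
Leg 4: track=123.6°, groundspeed=182.6 kt
Leg 5: track=46.6°, groundspeed=183.4 kt
Leg 6: track=302.5°, groundspeed=169.7 kt

Leg 1: heading 181.7°; drift -2.8° → track 178.9°, groundspeed 174.8 kt
Leg 2: heading 245.1°; drift -0.8° → track 244.3°, groundspeed 167.9 kt
Leg 3: heading 251.9°; drift -0.4° → track 251.5°, groundspeed 167.7 kt
Leg 4: heading 125.5°; drift -1.9° → track 123.6°, groundspeed 182.6 kt
Leg 5: heading 45.0°; drift +1.6° → track 46.6°, groundspeed 183.4 kt
Leg 6: heading 300.6°; drift +1.9° → track 302.5°, groundspeed 169.7 kt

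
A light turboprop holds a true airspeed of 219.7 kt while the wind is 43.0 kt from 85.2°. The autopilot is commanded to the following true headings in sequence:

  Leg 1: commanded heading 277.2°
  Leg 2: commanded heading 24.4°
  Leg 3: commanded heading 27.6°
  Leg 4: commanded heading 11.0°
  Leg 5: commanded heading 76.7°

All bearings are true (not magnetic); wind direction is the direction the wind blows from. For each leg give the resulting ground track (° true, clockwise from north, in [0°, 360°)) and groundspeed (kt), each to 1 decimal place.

Leg 1: track=275.2°, groundspeed=261.9 kt
Leg 2: track=13.7°, groundspeed=202.2 kt
Leg 3: track=17.1°, groundspeed=200.0 kt
Leg 4: track=359.7°, groundspeed=212.1 kt
Leg 5: track=74.6°, groundspeed=177.3 kt

Leg 1: heading 277.2°; drift -2.0° → track 275.2°, groundspeed 261.9 kt
Leg 2: heading 24.4°; drift -10.7° → track 13.7°, groundspeed 202.2 kt
Leg 3: heading 27.6°; drift -10.5° → track 17.1°, groundspeed 200.0 kt
Leg 4: heading 11.0°; drift -11.3° → track 359.7°, groundspeed 212.1 kt
Leg 5: heading 76.7°; drift -2.1° → track 74.6°, groundspeed 177.3 kt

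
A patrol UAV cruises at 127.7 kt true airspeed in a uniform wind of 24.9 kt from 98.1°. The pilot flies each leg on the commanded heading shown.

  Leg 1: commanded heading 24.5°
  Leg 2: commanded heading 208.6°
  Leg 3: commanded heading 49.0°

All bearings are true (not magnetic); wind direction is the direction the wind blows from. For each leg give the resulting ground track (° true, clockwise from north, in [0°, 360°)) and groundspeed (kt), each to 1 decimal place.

Leg 1: track=13.3°, groundspeed=123.0 kt
Leg 2: track=218.3°, groundspeed=138.4 kt
Leg 3: track=39.4°, groundspeed=113.0 kt

Leg 1: heading 24.5°; drift -11.2° → track 13.3°, groundspeed 123.0 kt
Leg 2: heading 208.6°; drift +9.7° → track 218.3°, groundspeed 138.4 kt
Leg 3: heading 49.0°; drift -9.6° → track 39.4°, groundspeed 113.0 kt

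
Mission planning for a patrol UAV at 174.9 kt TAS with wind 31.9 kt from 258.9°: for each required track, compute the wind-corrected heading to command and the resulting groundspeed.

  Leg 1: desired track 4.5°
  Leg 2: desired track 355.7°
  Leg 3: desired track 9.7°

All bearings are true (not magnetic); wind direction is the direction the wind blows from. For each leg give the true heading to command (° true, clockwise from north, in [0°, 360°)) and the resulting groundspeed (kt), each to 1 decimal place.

Leg 1: desired track 4.5°; wind correction -10.1° → command heading 354.4°, groundspeed 180.8 kt
Leg 2: desired track 355.7°; wind correction -10.4° → command heading 345.3°, groundspeed 175.8 kt
Leg 3: desired track 9.7°; wind correction -9.8° → command heading 359.9°, groundspeed 183.7 kt

Leg 1: heading=354.4°, groundspeed=180.8 kt
Leg 2: heading=345.3°, groundspeed=175.8 kt
Leg 3: heading=359.9°, groundspeed=183.7 kt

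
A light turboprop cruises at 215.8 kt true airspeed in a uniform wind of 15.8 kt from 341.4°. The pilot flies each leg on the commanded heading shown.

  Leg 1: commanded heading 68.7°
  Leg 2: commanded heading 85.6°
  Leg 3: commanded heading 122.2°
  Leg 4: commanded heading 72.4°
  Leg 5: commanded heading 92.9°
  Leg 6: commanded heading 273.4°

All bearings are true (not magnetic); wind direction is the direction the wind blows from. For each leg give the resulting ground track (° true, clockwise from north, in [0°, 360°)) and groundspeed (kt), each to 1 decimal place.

Leg 1: track=72.9°, groundspeed=215.6 kt
Leg 2: track=89.6°, groundspeed=220.2 kt
Leg 3: track=124.7°, groundspeed=228.3 kt
Leg 4: track=76.6°, groundspeed=216.7 kt
Leg 5: track=96.7°, groundspeed=222.1 kt
Leg 6: track=269.4°, groundspeed=210.4 kt

Leg 1: heading 68.7°; drift +4.2° → track 72.9°, groundspeed 215.6 kt
Leg 2: heading 85.6°; drift +4.0° → track 89.6°, groundspeed 220.2 kt
Leg 3: heading 122.2°; drift +2.5° → track 124.7°, groundspeed 228.3 kt
Leg 4: heading 72.4°; drift +4.2° → track 76.6°, groundspeed 216.7 kt
Leg 5: heading 92.9°; drift +3.8° → track 96.7°, groundspeed 222.1 kt
Leg 6: heading 273.4°; drift -4.0° → track 269.4°, groundspeed 210.4 kt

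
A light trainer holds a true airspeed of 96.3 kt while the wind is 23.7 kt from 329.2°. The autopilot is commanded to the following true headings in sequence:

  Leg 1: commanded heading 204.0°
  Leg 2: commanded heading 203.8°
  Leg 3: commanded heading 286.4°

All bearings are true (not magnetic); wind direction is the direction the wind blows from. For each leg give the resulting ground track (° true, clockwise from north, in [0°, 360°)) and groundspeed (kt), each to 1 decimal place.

Leg 1: track=194.0°, groundspeed=111.7 kt
Leg 2: track=193.8°, groundspeed=111.7 kt
Leg 3: track=274.9°, groundspeed=80.5 kt

Leg 1: heading 204.0°; drift -10.0° → track 194.0°, groundspeed 111.7 kt
Leg 2: heading 203.8°; drift -10.0° → track 193.8°, groundspeed 111.7 kt
Leg 3: heading 286.4°; drift -11.5° → track 274.9°, groundspeed 80.5 kt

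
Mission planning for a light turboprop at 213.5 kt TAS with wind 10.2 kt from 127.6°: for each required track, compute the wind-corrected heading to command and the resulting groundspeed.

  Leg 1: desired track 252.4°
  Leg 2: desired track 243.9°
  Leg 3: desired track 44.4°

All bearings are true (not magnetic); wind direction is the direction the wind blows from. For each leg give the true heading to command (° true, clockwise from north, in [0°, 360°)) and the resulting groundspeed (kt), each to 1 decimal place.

Leg 1: heading=250.2°, groundspeed=219.2 kt
Leg 2: heading=241.4°, groundspeed=217.8 kt
Leg 3: heading=47.1°, groundspeed=212.1 kt

Leg 1: desired track 252.4°; wind correction -2.2° → command heading 250.2°, groundspeed 219.2 kt
Leg 2: desired track 243.9°; wind correction -2.5° → command heading 241.4°, groundspeed 217.8 kt
Leg 3: desired track 44.4°; wind correction +2.7° → command heading 47.1°, groundspeed 212.1 kt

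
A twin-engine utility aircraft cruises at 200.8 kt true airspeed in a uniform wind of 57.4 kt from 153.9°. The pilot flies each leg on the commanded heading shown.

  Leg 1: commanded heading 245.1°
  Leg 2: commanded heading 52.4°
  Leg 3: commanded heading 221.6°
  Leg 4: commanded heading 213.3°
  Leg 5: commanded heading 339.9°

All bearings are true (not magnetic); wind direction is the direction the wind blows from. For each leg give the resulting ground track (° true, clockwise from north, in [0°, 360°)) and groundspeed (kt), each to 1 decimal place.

Leg 1: heading 245.1°; drift +15.9° → track 261.0°, groundspeed 210.0 kt
Leg 2: heading 52.4°; drift -14.8° → track 37.6°, groundspeed 219.6 kt
Leg 3: heading 221.6°; drift +16.5° → track 238.1°, groundspeed 186.7 kt
Leg 4: heading 213.3°; drift +16.1° → track 229.4°, groundspeed 178.6 kt
Leg 5: heading 339.9°; drift -1.3° → track 338.6°, groundspeed 258.0 kt

Leg 1: track=261.0°, groundspeed=210.0 kt
Leg 2: track=37.6°, groundspeed=219.6 kt
Leg 3: track=238.1°, groundspeed=186.7 kt
Leg 4: track=229.4°, groundspeed=178.6 kt
Leg 5: track=338.6°, groundspeed=258.0 kt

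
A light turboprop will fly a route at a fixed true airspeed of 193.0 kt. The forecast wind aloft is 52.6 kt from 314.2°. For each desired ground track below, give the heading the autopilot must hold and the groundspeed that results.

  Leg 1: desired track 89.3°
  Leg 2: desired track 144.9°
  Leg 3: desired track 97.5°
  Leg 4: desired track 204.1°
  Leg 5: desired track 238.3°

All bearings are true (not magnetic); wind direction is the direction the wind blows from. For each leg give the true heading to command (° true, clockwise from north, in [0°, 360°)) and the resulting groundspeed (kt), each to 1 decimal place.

Leg 1: heading=78.2°, groundspeed=226.7 kt
Leg 2: heading=147.8°, groundspeed=244.4 kt
Leg 3: heading=88.1°, groundspeed=232.6 kt
Leg 4: heading=218.9°, groundspeed=204.6 kt
Leg 5: heading=253.6°, groundspeed=173.3 kt

Leg 1: desired track 89.3°; wind correction -11.1° → command heading 78.2°, groundspeed 226.7 kt
Leg 2: desired track 144.9°; wind correction +2.9° → command heading 147.8°, groundspeed 244.4 kt
Leg 3: desired track 97.5°; wind correction -9.4° → command heading 88.1°, groundspeed 232.6 kt
Leg 4: desired track 204.1°; wind correction +14.8° → command heading 218.9°, groundspeed 204.6 kt
Leg 5: desired track 238.3°; wind correction +15.3° → command heading 253.6°, groundspeed 173.3 kt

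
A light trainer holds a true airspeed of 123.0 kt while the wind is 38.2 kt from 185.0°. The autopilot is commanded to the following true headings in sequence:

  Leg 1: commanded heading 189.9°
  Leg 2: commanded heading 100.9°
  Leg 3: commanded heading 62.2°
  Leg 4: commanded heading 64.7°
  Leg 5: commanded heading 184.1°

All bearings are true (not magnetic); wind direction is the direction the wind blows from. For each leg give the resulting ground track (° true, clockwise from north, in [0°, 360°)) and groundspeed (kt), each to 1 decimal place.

Leg 1: track=192.1°, groundspeed=85.0 kt
Leg 2: track=83.2°, groundspeed=125.0 kt
Leg 3: track=49.6°, groundspeed=147.2 kt
Leg 4: track=51.6°, groundspeed=146.0 kt
Leg 5: track=183.7°, groundspeed=84.8 kt

Leg 1: heading 189.9°; drift +2.2° → track 192.1°, groundspeed 85.0 kt
Leg 2: heading 100.9°; drift -17.7° → track 83.2°, groundspeed 125.0 kt
Leg 3: heading 62.2°; drift -12.6° → track 49.6°, groundspeed 147.2 kt
Leg 4: heading 64.7°; drift -13.1° → track 51.6°, groundspeed 146.0 kt
Leg 5: heading 184.1°; drift -0.4° → track 183.7°, groundspeed 84.8 kt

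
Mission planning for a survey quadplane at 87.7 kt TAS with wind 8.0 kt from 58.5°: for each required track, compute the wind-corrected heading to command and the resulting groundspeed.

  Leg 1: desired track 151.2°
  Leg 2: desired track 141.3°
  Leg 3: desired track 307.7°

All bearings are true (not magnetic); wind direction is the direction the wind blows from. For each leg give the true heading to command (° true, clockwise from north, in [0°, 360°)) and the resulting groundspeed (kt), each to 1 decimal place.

Leg 1: desired track 151.2°; wind correction -5.2° → command heading 146.0°, groundspeed 87.7 kt
Leg 2: desired track 141.3°; wind correction -5.2° → command heading 136.1°, groundspeed 86.3 kt
Leg 3: desired track 307.7°; wind correction +4.9° → command heading 312.6°, groundspeed 90.2 kt

Leg 1: heading=146.0°, groundspeed=87.7 kt
Leg 2: heading=136.1°, groundspeed=86.3 kt
Leg 3: heading=312.6°, groundspeed=90.2 kt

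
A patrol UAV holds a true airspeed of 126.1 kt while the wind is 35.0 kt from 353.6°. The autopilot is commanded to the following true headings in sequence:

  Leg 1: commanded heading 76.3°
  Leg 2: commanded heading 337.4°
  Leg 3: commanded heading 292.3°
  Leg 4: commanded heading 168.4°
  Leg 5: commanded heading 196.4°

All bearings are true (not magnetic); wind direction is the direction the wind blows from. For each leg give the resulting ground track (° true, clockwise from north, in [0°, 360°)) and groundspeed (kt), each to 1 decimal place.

Leg 1: track=92.2°, groundspeed=126.5 kt
Leg 2: track=331.4°, groundspeed=93.0 kt
Leg 3: track=276.6°, groundspeed=113.5 kt
Leg 4: track=169.5°, groundspeed=161.0 kt
Leg 5: track=191.5°, groundspeed=158.9 kt

Leg 1: heading 76.3°; drift +15.9° → track 92.2°, groundspeed 126.5 kt
Leg 2: heading 337.4°; drift -6.0° → track 331.4°, groundspeed 93.0 kt
Leg 3: heading 292.3°; drift -15.7° → track 276.6°, groundspeed 113.5 kt
Leg 4: heading 168.4°; drift +1.1° → track 169.5°, groundspeed 161.0 kt
Leg 5: heading 196.4°; drift -4.9° → track 191.5°, groundspeed 158.9 kt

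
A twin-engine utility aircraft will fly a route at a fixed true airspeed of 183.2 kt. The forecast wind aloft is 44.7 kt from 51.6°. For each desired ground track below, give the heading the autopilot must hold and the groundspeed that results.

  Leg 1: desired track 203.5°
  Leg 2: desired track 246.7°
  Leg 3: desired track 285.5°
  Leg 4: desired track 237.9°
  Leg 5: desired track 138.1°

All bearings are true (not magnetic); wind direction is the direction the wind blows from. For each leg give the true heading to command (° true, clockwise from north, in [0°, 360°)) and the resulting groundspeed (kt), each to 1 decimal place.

Leg 1: heading=196.9°, groundspeed=221.4 kt
Leg 2: heading=250.3°, groundspeed=226.0 kt
Leg 3: heading=296.9°, groundspeed=205.9 kt
Leg 4: heading=239.4°, groundspeed=227.6 kt
Leg 5: heading=124.0°, groundspeed=175.0 kt

Leg 1: desired track 203.5°; wind correction -6.6° → command heading 196.9°, groundspeed 221.4 kt
Leg 2: desired track 246.7°; wind correction +3.6° → command heading 250.3°, groundspeed 226.0 kt
Leg 3: desired track 285.5°; wind correction +11.4° → command heading 296.9°, groundspeed 205.9 kt
Leg 4: desired track 237.9°; wind correction +1.5° → command heading 239.4°, groundspeed 227.6 kt
Leg 5: desired track 138.1°; wind correction -14.1° → command heading 124.0°, groundspeed 175.0 kt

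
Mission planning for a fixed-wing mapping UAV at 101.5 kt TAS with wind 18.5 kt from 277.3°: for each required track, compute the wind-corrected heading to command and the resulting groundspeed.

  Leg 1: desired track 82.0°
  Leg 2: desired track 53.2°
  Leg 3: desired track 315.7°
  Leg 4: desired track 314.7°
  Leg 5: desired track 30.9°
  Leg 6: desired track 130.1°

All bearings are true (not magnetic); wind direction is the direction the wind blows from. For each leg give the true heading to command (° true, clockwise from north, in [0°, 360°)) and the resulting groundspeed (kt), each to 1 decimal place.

Leg 1: desired track 82.0°; wind correction -2.8° → command heading 79.2°, groundspeed 119.2 kt
Leg 2: desired track 53.2°; wind correction -7.3° → command heading 45.9°, groundspeed 114.0 kt
Leg 3: desired track 315.7°; wind correction -6.5° → command heading 309.2°, groundspeed 86.3 kt
Leg 4: desired track 314.7°; wind correction -6.4° → command heading 308.3°, groundspeed 86.2 kt
Leg 5: desired track 30.9°; wind correction -9.6° → command heading 21.3°, groundspeed 107.5 kt
Leg 6: desired track 130.1°; wind correction +5.7° → command heading 135.8°, groundspeed 116.6 kt

Leg 1: heading=79.2°, groundspeed=119.2 kt
Leg 2: heading=45.9°, groundspeed=114.0 kt
Leg 3: heading=309.2°, groundspeed=86.3 kt
Leg 4: heading=308.3°, groundspeed=86.2 kt
Leg 5: heading=21.3°, groundspeed=107.5 kt
Leg 6: heading=135.8°, groundspeed=116.6 kt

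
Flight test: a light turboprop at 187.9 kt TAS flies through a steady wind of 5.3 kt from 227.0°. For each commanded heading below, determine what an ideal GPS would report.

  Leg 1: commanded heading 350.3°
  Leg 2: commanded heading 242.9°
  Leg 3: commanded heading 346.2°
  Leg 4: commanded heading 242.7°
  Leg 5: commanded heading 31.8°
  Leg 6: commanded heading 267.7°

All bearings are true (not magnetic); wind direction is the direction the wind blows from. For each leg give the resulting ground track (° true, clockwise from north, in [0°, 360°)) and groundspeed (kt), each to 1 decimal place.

Leg 1: track=351.6°, groundspeed=190.9 kt
Leg 2: track=243.4°, groundspeed=182.8 kt
Leg 3: track=347.6°, groundspeed=190.5 kt
Leg 4: track=243.1°, groundspeed=182.8 kt
Leg 5: track=32.2°, groundspeed=193.0 kt
Leg 6: track=268.8°, groundspeed=183.9 kt

Leg 1: heading 350.3°; drift +1.3° → track 351.6°, groundspeed 190.9 kt
Leg 2: heading 242.9°; drift +0.5° → track 243.4°, groundspeed 182.8 kt
Leg 3: heading 346.2°; drift +1.4° → track 347.6°, groundspeed 190.5 kt
Leg 4: heading 242.7°; drift +0.4° → track 243.1°, groundspeed 182.8 kt
Leg 5: heading 31.8°; drift +0.4° → track 32.2°, groundspeed 193.0 kt
Leg 6: heading 267.7°; drift +1.1° → track 268.8°, groundspeed 183.9 kt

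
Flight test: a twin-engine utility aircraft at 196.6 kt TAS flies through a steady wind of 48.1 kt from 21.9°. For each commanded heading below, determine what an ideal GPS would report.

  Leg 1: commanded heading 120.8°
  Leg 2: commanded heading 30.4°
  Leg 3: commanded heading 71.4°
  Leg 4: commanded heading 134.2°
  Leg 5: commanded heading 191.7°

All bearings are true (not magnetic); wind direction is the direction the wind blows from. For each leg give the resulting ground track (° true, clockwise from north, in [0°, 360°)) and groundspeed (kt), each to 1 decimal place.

Leg 1: heading 120.8°; drift +13.1° → track 133.9°, groundspeed 209.5 kt
Leg 2: heading 30.4°; drift +2.7° → track 33.1°, groundspeed 149.2 kt
Leg 3: heading 71.4°; drift +12.5° → track 83.9°, groundspeed 169.4 kt
Leg 4: heading 134.2°; drift +11.7° → track 145.9°, groundspeed 219.4 kt
Leg 5: heading 191.7°; drift +2.0° → track 193.7°, groundspeed 244.1 kt

Leg 1: track=133.9°, groundspeed=209.5 kt
Leg 2: track=33.1°, groundspeed=149.2 kt
Leg 3: track=83.9°, groundspeed=169.4 kt
Leg 4: track=145.9°, groundspeed=219.4 kt
Leg 5: track=193.7°, groundspeed=244.1 kt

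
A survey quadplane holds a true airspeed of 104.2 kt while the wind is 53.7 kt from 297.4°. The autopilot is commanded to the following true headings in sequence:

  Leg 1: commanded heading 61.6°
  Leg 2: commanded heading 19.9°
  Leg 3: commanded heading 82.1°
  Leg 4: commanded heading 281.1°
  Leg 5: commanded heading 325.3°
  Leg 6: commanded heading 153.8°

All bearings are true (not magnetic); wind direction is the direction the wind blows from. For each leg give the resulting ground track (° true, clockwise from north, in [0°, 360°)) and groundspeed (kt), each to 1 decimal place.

Leg 1: heading 61.6°; drift +18.3° → track 79.9°, groundspeed 141.5 kt
Leg 2: heading 19.9°; drift +28.7° → track 48.6°, groundspeed 110.8 kt
Leg 3: heading 82.1°; drift +11.8° → track 93.9°, groundspeed 151.2 kt
Leg 4: heading 281.1°; drift -16.0° → track 265.1°, groundspeed 54.8 kt
Leg 5: heading 325.3°; drift +23.9° → track 349.2°, groundspeed 62.1 kt
Leg 6: heading 153.8°; drift -12.2° → track 141.6°, groundspeed 150.8 kt

Leg 1: track=79.9°, groundspeed=141.5 kt
Leg 2: track=48.6°, groundspeed=110.8 kt
Leg 3: track=93.9°, groundspeed=151.2 kt
Leg 4: track=265.1°, groundspeed=54.8 kt
Leg 5: track=349.2°, groundspeed=62.1 kt
Leg 6: track=141.6°, groundspeed=150.8 kt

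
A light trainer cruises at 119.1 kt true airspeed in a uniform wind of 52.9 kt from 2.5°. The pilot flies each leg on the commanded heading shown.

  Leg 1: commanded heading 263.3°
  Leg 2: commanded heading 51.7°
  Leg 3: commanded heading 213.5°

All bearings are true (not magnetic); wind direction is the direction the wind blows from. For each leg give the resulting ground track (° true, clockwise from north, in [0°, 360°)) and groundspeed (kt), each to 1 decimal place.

Leg 1: heading 263.3°; drift -22.3° → track 241.0°, groundspeed 137.8 kt
Leg 2: heading 51.7°; drift +25.3° → track 77.0°, groundspeed 93.5 kt
Leg 3: heading 213.5°; drift -9.4° → track 204.1°, groundspeed 166.7 kt

Leg 1: track=241.0°, groundspeed=137.8 kt
Leg 2: track=77.0°, groundspeed=93.5 kt
Leg 3: track=204.1°, groundspeed=166.7 kt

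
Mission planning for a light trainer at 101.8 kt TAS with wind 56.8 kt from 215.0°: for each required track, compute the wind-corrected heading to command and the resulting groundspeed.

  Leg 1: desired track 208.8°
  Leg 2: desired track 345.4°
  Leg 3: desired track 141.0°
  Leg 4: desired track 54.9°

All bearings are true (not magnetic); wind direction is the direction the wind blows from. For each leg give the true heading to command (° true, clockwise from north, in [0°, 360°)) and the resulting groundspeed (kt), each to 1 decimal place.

Leg 1: heading=212.3°, groundspeed=45.1 kt
Leg 2: heading=320.3°, groundspeed=129.0 kt
Leg 3: heading=173.4°, groundspeed=70.3 kt
Leg 4: heading=65.8°, groundspeed=153.4 kt

Leg 1: desired track 208.8°; wind correction +3.5° → command heading 212.3°, groundspeed 45.1 kt
Leg 2: desired track 345.4°; wind correction -25.1° → command heading 320.3°, groundspeed 129.0 kt
Leg 3: desired track 141.0°; wind correction +32.4° → command heading 173.4°, groundspeed 70.3 kt
Leg 4: desired track 54.9°; wind correction +10.9° → command heading 65.8°, groundspeed 153.4 kt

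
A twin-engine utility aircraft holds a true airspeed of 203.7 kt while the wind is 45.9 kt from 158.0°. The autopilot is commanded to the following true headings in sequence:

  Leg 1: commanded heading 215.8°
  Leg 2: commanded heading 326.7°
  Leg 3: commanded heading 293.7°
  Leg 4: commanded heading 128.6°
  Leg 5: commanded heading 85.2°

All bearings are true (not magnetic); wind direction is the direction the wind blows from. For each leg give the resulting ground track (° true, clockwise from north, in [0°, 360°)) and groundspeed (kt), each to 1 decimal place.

Leg 1: track=228.0°, groundspeed=183.4 kt
Leg 2: track=328.8°, groundspeed=248.9 kt
Leg 3: track=301.4°, groundspeed=238.7 kt
Leg 4: track=120.8°, groundspeed=165.3 kt
Leg 5: track=72.2°, groundspeed=195.1 kt

Leg 1: heading 215.8°; drift +12.2° → track 228.0°, groundspeed 183.4 kt
Leg 2: heading 326.7°; drift +2.1° → track 328.8°, groundspeed 248.9 kt
Leg 3: heading 293.7°; drift +7.7° → track 301.4°, groundspeed 238.7 kt
Leg 4: heading 128.6°; drift -7.8° → track 120.8°, groundspeed 165.3 kt
Leg 5: heading 85.2°; drift -13.0° → track 72.2°, groundspeed 195.1 kt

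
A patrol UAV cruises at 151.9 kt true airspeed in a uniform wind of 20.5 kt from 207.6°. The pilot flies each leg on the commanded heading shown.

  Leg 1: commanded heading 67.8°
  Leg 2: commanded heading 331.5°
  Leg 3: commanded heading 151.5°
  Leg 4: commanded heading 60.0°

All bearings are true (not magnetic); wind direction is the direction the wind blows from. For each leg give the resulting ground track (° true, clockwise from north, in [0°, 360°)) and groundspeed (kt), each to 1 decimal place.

Leg 1: track=63.3°, groundspeed=168.1 kt
Leg 2: track=337.4°, groundspeed=164.2 kt
Leg 3: track=144.6°, groundspeed=141.5 kt
Leg 4: track=56.3°, groundspeed=169.6 kt

Leg 1: heading 67.8°; drift -4.5° → track 63.3°, groundspeed 168.1 kt
Leg 2: heading 331.5°; drift +5.9° → track 337.4°, groundspeed 164.2 kt
Leg 3: heading 151.5°; drift -6.9° → track 144.6°, groundspeed 141.5 kt
Leg 4: heading 60.0°; drift -3.7° → track 56.3°, groundspeed 169.6 kt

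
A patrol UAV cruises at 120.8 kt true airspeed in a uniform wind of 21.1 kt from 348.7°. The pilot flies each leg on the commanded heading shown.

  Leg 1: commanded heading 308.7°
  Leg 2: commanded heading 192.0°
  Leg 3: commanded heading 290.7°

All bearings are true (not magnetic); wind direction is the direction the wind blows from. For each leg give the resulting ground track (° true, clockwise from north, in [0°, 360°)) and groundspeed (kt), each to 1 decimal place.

Leg 1: track=301.3°, groundspeed=105.5 kt
Leg 2: track=188.6°, groundspeed=140.4 kt
Leg 3: track=281.4°, groundspeed=111.1 kt

Leg 1: heading 308.7°; drift -7.4° → track 301.3°, groundspeed 105.5 kt
Leg 2: heading 192.0°; drift -3.4° → track 188.6°, groundspeed 140.4 kt
Leg 3: heading 290.7°; drift -9.3° → track 281.4°, groundspeed 111.1 kt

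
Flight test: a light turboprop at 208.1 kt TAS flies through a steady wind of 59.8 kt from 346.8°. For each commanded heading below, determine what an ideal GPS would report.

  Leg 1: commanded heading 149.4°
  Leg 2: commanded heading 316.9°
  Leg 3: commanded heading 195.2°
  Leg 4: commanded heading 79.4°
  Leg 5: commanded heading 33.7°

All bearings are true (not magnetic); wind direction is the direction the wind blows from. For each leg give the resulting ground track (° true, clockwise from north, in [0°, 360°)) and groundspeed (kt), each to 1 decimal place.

Leg 1: heading 149.4°; drift +3.9° → track 153.3°, groundspeed 265.8 kt
Leg 2: heading 316.9°; drift -10.8° → track 306.1°, groundspeed 159.1 kt
Leg 3: heading 195.2°; drift -6.2° → track 189.0°, groundspeed 262.2 kt
Leg 4: heading 79.4°; drift +15.8° → track 95.2°, groundspeed 219.1 kt
Leg 5: heading 33.7°; drift +14.6° → track 48.3°, groundspeed 172.8 kt

Leg 1: track=153.3°, groundspeed=265.8 kt
Leg 2: track=306.1°, groundspeed=159.1 kt
Leg 3: track=189.0°, groundspeed=262.2 kt
Leg 4: track=95.2°, groundspeed=219.1 kt
Leg 5: track=48.3°, groundspeed=172.8 kt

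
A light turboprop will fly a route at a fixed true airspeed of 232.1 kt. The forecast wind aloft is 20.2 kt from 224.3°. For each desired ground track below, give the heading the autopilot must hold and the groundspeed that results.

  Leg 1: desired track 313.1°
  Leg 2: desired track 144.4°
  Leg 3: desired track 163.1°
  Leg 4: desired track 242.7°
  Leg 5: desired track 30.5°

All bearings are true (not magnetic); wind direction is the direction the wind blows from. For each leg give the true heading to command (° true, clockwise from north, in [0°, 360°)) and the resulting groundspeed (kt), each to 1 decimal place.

Leg 1: heading=308.1°, groundspeed=230.8 kt
Leg 2: heading=149.3°, groundspeed=227.7 kt
Leg 3: heading=167.5°, groundspeed=221.7 kt
Leg 4: heading=241.1°, groundspeed=212.8 kt
Leg 5: heading=29.3°, groundspeed=251.7 kt

Leg 1: desired track 313.1°; wind correction -5.0° → command heading 308.1°, groundspeed 230.8 kt
Leg 2: desired track 144.4°; wind correction +4.9° → command heading 149.3°, groundspeed 227.7 kt
Leg 3: desired track 163.1°; wind correction +4.4° → command heading 167.5°, groundspeed 221.7 kt
Leg 4: desired track 242.7°; wind correction -1.6° → command heading 241.1°, groundspeed 212.8 kt
Leg 5: desired track 30.5°; wind correction -1.2° → command heading 29.3°, groundspeed 251.7 kt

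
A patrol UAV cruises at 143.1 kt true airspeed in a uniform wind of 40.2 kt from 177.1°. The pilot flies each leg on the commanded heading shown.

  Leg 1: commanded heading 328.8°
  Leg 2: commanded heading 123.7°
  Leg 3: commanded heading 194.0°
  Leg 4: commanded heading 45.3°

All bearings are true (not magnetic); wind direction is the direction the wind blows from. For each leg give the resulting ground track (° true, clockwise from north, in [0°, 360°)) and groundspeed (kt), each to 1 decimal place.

Leg 1: heading 328.8°; drift +6.1° → track 334.9°, groundspeed 179.5 kt
Leg 2: heading 123.7°; drift -15.2° → track 108.5°, groundspeed 123.4 kt
Leg 3: heading 194.0°; drift +6.4° → track 200.4°, groundspeed 105.3 kt
Leg 4: heading 45.3°; drift -10.0° → track 35.3°, groundspeed 172.5 kt

Leg 1: track=334.9°, groundspeed=179.5 kt
Leg 2: track=108.5°, groundspeed=123.4 kt
Leg 3: track=200.4°, groundspeed=105.3 kt
Leg 4: track=35.3°, groundspeed=172.5 kt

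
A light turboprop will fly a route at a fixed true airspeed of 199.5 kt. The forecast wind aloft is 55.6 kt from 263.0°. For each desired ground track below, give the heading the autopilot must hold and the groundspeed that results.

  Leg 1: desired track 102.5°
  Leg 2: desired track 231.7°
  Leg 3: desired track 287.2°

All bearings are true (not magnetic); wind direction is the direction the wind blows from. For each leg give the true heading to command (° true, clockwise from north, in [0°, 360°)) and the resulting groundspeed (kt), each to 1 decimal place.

Leg 1: heading=107.8°, groundspeed=251.0 kt
Leg 2: heading=240.0°, groundspeed=149.9 kt
Leg 3: heading=280.6°, groundspeed=147.5 kt

Leg 1: desired track 102.5°; wind correction +5.3° → command heading 107.8°, groundspeed 251.0 kt
Leg 2: desired track 231.7°; wind correction +8.3° → command heading 240.0°, groundspeed 149.9 kt
Leg 3: desired track 287.2°; wind correction -6.6° → command heading 280.6°, groundspeed 147.5 kt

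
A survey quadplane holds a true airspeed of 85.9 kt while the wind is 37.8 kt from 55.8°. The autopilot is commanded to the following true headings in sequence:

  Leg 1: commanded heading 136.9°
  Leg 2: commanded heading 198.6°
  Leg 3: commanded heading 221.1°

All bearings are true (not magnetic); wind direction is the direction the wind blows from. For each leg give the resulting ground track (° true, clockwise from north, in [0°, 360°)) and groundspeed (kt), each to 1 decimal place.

Leg 1: heading 136.9°; drift +25.0° → track 161.9°, groundspeed 88.3 kt
Leg 2: heading 198.6°; drift +11.1° → track 209.7°, groundspeed 118.2 kt
Leg 3: heading 221.1°; drift +4.5° → track 225.6°, groundspeed 122.8 kt

Leg 1: track=161.9°, groundspeed=88.3 kt
Leg 2: track=209.7°, groundspeed=118.2 kt
Leg 3: track=225.6°, groundspeed=122.8 kt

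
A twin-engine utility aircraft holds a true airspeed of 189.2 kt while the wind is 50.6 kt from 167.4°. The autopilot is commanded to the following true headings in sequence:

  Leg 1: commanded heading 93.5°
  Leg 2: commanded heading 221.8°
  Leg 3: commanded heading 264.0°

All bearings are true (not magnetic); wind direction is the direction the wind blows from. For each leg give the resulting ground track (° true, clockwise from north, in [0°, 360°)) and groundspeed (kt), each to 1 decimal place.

Leg 1: heading 93.5°; drift -15.5° → track 78.0°, groundspeed 181.8 kt
Leg 2: heading 221.8°; drift +14.4° → track 236.2°, groundspeed 165.0 kt
Leg 3: heading 264.0°; drift +14.5° → track 278.5°, groundspeed 201.4 kt

Leg 1: track=78.0°, groundspeed=181.8 kt
Leg 2: track=236.2°, groundspeed=165.0 kt
Leg 3: track=278.5°, groundspeed=201.4 kt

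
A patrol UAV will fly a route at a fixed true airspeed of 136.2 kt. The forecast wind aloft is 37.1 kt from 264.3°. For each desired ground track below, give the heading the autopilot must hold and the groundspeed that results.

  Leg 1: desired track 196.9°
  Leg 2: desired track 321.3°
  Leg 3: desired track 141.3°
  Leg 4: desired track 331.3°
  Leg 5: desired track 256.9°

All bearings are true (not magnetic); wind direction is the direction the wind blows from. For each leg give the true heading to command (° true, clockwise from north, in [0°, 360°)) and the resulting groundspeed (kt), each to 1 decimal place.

Leg 1: heading=211.5°, groundspeed=117.6 kt
Leg 2: heading=308.1°, groundspeed=112.4 kt
Leg 3: heading=154.5°, groundspeed=152.8 kt
Leg 4: heading=316.8°, groundspeed=117.4 kt
Leg 5: heading=258.9°, groundspeed=99.3 kt

Leg 1: desired track 196.9°; wind correction +14.6° → command heading 211.5°, groundspeed 117.6 kt
Leg 2: desired track 321.3°; wind correction -13.2° → command heading 308.1°, groundspeed 112.4 kt
Leg 3: desired track 141.3°; wind correction +13.2° → command heading 154.5°, groundspeed 152.8 kt
Leg 4: desired track 331.3°; wind correction -14.5° → command heading 316.8°, groundspeed 117.4 kt
Leg 5: desired track 256.9°; wind correction +2.0° → command heading 258.9°, groundspeed 99.3 kt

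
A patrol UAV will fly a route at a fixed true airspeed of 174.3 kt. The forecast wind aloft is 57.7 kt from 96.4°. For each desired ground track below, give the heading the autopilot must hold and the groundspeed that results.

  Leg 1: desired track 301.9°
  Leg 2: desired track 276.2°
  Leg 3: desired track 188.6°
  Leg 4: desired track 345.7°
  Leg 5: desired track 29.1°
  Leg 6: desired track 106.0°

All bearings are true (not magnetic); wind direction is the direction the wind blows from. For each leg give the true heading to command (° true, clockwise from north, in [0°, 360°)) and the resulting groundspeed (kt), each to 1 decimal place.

Leg 1: desired track 301.9°; wind correction +8.2° → command heading 310.1°, groundspeed 224.6 kt
Leg 2: desired track 276.2°; wind correction -0.1° → command heading 276.1°, groundspeed 232.0 kt
Leg 3: desired track 188.6°; wind correction -19.3° → command heading 169.3°, groundspeed 166.7 kt
Leg 4: desired track 345.7°; wind correction +18.0° → command heading 3.7°, groundspeed 186.1 kt
Leg 5: desired track 29.1°; wind correction +17.8° → command heading 46.9°, groundspeed 143.7 kt
Leg 6: desired track 106.0°; wind correction -3.2° → command heading 102.8°, groundspeed 117.1 kt

Leg 1: heading=310.1°, groundspeed=224.6 kt
Leg 2: heading=276.1°, groundspeed=232.0 kt
Leg 3: heading=169.3°, groundspeed=166.7 kt
Leg 4: heading=3.7°, groundspeed=186.1 kt
Leg 5: heading=46.9°, groundspeed=143.7 kt
Leg 6: heading=102.8°, groundspeed=117.1 kt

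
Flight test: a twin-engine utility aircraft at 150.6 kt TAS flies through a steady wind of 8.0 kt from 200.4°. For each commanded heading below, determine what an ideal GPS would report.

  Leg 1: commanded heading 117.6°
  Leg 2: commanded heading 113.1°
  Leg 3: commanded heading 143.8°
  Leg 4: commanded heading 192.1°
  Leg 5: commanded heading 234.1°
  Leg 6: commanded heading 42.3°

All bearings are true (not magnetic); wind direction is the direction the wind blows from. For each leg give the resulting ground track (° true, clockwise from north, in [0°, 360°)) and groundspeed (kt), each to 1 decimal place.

Leg 1: track=114.6°, groundspeed=149.8 kt
Leg 2: track=110.1°, groundspeed=150.4 kt
Leg 3: track=141.2°, groundspeed=146.3 kt
Leg 4: track=191.6°, groundspeed=142.7 kt
Leg 5: track=235.9°, groundspeed=144.0 kt
Leg 6: track=41.2°, groundspeed=158.1 kt

Leg 1: heading 117.6°; drift -3.0° → track 114.6°, groundspeed 149.8 kt
Leg 2: heading 113.1°; drift -3.0° → track 110.1°, groundspeed 150.4 kt
Leg 3: heading 143.8°; drift -2.6° → track 141.2°, groundspeed 146.3 kt
Leg 4: heading 192.1°; drift -0.5° → track 191.6°, groundspeed 142.7 kt
Leg 5: heading 234.1°; drift +1.8° → track 235.9°, groundspeed 144.0 kt
Leg 6: heading 42.3°; drift -1.1° → track 41.2°, groundspeed 158.1 kt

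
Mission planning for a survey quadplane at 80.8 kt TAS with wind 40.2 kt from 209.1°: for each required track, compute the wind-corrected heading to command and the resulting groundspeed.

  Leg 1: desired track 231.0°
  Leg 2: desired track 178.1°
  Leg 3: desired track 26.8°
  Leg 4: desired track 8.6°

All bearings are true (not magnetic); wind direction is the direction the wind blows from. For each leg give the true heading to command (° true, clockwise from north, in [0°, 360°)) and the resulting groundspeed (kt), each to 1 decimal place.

Leg 1: heading=220.3°, groundspeed=42.1 kt
Leg 2: heading=192.9°, groundspeed=43.6 kt
Leg 3: heading=25.7°, groundspeed=121.0 kt
Leg 4: heading=358.6°, groundspeed=117.2 kt

Leg 1: desired track 231.0°; wind correction -10.7° → command heading 220.3°, groundspeed 42.1 kt
Leg 2: desired track 178.1°; wind correction +14.8° → command heading 192.9°, groundspeed 43.6 kt
Leg 3: desired track 26.8°; wind correction -1.1° → command heading 25.7°, groundspeed 121.0 kt
Leg 4: desired track 8.6°; wind correction -10.0° → command heading 358.6°, groundspeed 117.2 kt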